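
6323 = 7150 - 827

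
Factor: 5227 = 5227^1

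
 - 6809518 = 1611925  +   - 8421443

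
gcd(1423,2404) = 1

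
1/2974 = 1/2974= 0.00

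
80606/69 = 80606/69 = 1168.20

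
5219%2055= 1109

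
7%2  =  1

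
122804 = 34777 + 88027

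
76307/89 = 76307/89 = 857.38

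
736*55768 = 41045248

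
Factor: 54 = 2^1*3^3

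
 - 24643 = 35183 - 59826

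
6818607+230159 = 7048766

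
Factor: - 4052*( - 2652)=2^4*3^1*13^1*17^1*1013^1 = 10745904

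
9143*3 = 27429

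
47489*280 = 13296920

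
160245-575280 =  - 415035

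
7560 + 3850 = 11410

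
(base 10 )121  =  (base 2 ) 1111001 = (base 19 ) 67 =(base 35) 3G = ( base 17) 72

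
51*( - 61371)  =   - 3129921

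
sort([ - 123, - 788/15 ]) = [ - 123, - 788/15]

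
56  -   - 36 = 92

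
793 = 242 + 551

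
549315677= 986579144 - 437263467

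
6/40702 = 3/20351 = 0.00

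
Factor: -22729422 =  - 2^1 * 3^1*103^1*36779^1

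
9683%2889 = 1016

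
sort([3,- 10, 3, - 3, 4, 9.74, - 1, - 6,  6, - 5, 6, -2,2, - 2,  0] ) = [  -  10, - 6 , - 5,-3, - 2, - 2,-1,  0, 2, 3,  3,4,6,6, 9.74 ]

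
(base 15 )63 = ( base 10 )93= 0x5d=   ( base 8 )135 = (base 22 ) 45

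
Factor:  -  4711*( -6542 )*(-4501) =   -  138717948362 = - 2^1* 7^2 * 643^1*673^1*3271^1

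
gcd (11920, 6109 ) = 149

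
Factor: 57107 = 57107^1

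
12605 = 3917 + 8688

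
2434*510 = 1241340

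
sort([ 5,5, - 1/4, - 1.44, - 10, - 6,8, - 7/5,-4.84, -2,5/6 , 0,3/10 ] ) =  [  -  10, - 6, - 4.84,-2,-1.44,- 7/5, - 1/4,0, 3/10,5/6,5, 5,  8] 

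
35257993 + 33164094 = 68422087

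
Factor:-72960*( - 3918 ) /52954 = 142928640/26477 = 2^8*3^2*5^1*11^( - 1)  *  19^1*29^(  -  1) *83^( - 1)*653^1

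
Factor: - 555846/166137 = - 185282/55379 = - 2^1*79^( - 1)*701^( - 1 )*92641^1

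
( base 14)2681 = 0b1101001111001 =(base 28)8I1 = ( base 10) 6777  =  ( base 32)6jp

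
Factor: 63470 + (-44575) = 5^1*3779^1 = 18895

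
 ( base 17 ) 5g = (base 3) 10202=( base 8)145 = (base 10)101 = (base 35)2V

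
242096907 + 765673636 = 1007770543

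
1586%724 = 138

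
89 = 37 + 52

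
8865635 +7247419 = 16113054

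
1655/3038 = 1655/3038 =0.54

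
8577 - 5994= 2583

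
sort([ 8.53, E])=[ E , 8.53 ] 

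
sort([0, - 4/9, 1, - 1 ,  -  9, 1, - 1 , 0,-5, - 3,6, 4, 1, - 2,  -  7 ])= [ - 9, - 7, - 5, -3,  -  2,- 1,  -  1, -4/9,0,0,  1 , 1, 1, 4 , 6]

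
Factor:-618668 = -2^2*154667^1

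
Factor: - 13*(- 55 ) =715 = 5^1 * 11^1 * 13^1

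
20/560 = 1/28 = 0.04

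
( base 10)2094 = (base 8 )4056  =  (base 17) 743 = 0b100000101110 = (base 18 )686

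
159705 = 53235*3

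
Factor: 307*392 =120344 = 2^3*7^2*307^1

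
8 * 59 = 472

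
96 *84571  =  8118816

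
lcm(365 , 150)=10950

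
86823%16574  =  3953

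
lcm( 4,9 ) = 36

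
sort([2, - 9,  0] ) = [ - 9, 0, 2]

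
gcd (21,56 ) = 7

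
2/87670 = 1/43835 = 0.00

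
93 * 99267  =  9231831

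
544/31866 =272/15933 = 0.02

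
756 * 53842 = 40704552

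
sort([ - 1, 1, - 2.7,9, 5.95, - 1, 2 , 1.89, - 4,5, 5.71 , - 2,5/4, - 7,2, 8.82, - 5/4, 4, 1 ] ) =[ - 7, - 4, - 2.7, - 2, - 5/4, - 1,-1 , 1, 1,  5/4,1.89, 2,  2,4, 5, 5.71, 5.95, 8.82, 9]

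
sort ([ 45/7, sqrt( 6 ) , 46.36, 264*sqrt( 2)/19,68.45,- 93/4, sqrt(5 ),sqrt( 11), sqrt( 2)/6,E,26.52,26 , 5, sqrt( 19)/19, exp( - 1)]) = [ - 93/4, sqrt( 19)/19, sqrt(2)/6, exp( - 1 ), sqrt(5 ), sqrt ( 6),E, sqrt(11), 5,45/7, 264*sqrt( 2)/19, 26, 26.52, 46.36,68.45] 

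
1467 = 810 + 657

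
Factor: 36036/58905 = 2^2*5^ ( - 1 )*13^1*17^( - 1) =52/85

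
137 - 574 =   -  437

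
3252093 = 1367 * 2379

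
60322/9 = 60322/9 = 6702.44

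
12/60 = 1/5 = 0.20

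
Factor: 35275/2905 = 5^1*7^( - 1) * 17^1=85/7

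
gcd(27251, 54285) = 7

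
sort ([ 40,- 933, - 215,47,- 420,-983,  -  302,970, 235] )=[ - 983, - 933, - 420, - 302, - 215,40,47, 235,970 ]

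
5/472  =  5/472 = 0.01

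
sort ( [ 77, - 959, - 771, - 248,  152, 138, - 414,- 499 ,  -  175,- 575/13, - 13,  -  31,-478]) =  [ -959,-771,  -  499, - 478, - 414, - 248, - 175 , -575/13, - 31, - 13,77,138,152 ] 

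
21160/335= 63+11/67  =  63.16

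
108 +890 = 998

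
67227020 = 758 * 88690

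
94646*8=757168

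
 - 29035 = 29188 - 58223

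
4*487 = 1948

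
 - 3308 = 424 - 3732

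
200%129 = 71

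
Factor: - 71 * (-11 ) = 11^1*71^1 = 781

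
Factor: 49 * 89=4361 = 7^2 * 89^1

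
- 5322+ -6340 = - 11662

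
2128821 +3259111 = 5387932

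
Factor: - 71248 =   -  2^4*61^1* 73^1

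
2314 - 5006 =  - 2692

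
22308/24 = 929  +  1/2= 929.50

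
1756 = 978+778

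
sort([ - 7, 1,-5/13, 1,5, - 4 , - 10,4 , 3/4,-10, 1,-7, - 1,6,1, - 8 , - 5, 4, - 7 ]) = [ - 10, - 10, - 8, - 7, - 7, - 7,-5, - 4 , - 1, - 5/13, 3/4,  1,1, 1, 1, 4  ,  4,5, 6] 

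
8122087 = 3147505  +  4974582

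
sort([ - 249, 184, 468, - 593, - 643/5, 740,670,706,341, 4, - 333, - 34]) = [  -  593, - 333 ,  -  249, - 643/5, - 34,4, 184,341,468, 670,706,740 ]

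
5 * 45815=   229075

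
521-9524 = -9003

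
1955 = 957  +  998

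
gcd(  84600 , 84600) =84600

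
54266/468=115+223/234 =115.95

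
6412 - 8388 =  - 1976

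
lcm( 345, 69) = 345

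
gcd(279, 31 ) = 31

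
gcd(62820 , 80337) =3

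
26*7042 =183092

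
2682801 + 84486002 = 87168803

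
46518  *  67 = 3116706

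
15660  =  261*60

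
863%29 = 22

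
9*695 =6255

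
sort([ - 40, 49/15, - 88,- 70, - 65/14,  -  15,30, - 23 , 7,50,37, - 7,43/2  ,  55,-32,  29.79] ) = [ - 88, - 70, - 40,-32,-23,-15, - 7,-65/14,  49/15,7,43/2,  29.79, 30,  37,50,55]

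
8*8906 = 71248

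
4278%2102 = 74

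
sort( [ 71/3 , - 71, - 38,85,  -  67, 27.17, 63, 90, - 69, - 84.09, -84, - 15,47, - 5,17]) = [ - 84.09, - 84, - 71, - 69,  -  67 , - 38, - 15,  -  5,17 , 71/3, 27.17,47, 63,85, 90]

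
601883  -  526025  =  75858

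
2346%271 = 178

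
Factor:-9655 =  - 5^1 * 1931^1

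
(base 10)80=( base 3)2222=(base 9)88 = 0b1010000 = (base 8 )120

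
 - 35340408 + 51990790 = 16650382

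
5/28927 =5/28927 =0.00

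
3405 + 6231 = 9636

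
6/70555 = 6/70555 = 0.00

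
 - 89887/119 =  - 756 + 11/17 = - 755.35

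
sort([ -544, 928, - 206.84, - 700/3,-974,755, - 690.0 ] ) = [ - 974, - 690.0  , - 544, - 700/3, - 206.84,755,928 ]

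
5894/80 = 73 + 27/40=   73.67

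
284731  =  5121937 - 4837206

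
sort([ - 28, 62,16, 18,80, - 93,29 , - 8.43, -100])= [ - 100,  -  93, - 28,-8.43, 16,18,29, 62,80 ]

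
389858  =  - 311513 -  - 701371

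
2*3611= 7222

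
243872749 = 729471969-485599220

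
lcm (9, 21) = 63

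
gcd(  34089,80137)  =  1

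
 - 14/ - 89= 14/89  =  0.16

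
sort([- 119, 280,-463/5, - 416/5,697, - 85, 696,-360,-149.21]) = [  -  360,- 149.21,- 119,-463/5 , - 85, - 416/5,  280, 696 , 697]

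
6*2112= 12672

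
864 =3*288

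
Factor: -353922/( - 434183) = 2^1*3^1*61^1*449^( - 1) = 366/449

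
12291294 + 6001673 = 18292967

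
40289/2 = 40289/2 = 20144.50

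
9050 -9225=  - 175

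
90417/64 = 90417/64 = 1412.77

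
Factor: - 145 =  - 5^1*29^1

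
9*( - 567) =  -5103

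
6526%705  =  181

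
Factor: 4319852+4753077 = 9072929 = 131^1*69259^1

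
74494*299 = 22273706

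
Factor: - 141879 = - 3^1*47293^1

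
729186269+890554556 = 1619740825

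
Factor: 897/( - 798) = - 2^( - 1)*7^( - 1 )*13^1 *19^( - 1 ) * 23^1 =- 299/266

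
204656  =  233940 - 29284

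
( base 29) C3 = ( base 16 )15F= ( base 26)DD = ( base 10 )351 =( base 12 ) 253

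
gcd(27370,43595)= 5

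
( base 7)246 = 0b10000100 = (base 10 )132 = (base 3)11220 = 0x84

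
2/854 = 1/427 = 0.00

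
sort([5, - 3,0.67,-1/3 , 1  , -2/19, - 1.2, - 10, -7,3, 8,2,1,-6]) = [ - 10, - 7, - 6,-3, - 1.2, - 1/3,-2/19,0.67, 1,1,2,3,5, 8]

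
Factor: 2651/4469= 11^1*41^( - 1)*109^( - 1)* 241^1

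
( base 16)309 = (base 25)162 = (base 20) 1ih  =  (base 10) 777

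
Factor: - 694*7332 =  - 2^3*3^1*13^1*47^1*347^1 =- 5088408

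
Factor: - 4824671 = -4824671^1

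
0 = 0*972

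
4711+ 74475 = 79186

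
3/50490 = 1/16830 = 0.00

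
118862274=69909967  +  48952307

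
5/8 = 5/8=0.62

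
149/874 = 149/874  =  0.17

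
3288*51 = 167688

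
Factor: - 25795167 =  - 3^1 * 23^1*283^1*1321^1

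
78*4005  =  312390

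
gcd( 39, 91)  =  13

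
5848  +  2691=8539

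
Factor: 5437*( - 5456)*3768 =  - 2^7*3^1*11^1*31^1*157^1*5437^1 = - 111774976896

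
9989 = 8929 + 1060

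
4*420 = 1680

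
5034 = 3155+1879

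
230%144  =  86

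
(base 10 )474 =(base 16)1DA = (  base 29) ga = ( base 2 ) 111011010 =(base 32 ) eq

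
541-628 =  - 87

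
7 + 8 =15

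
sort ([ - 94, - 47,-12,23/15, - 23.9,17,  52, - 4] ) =[ - 94, - 47, -23.9,  -  12,- 4, 23/15,17,52] 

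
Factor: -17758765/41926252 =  - 2^( - 2)*5^1*3551753^1*10481563^( - 1)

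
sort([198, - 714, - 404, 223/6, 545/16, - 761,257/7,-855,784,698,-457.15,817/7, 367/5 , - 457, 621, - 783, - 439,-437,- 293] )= [ - 855, - 783, - 761, - 714, - 457.15, - 457, - 439, - 437, - 404, - 293, 545/16,257/7,223/6,367/5,817/7,198, 621,698,784]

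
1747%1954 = 1747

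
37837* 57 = 2156709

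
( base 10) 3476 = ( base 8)6624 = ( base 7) 13064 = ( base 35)2TB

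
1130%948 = 182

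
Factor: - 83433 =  - 3^1*7^1 * 29^1*137^1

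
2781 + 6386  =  9167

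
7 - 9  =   - 2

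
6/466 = 3/233=0.01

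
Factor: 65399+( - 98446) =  - 33047 = - 7^1*4721^1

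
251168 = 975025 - 723857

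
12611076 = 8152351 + 4458725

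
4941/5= 4941/5 = 988.20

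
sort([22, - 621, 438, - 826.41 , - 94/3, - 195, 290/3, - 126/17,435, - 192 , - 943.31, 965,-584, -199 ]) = [ - 943.31, - 826.41,  -  621, - 584, - 199, - 195, - 192, - 94/3, - 126/17, 22,290/3, 435, 438, 965]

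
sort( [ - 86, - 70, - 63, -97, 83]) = [-97, -86, -70, - 63 , 83]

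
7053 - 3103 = 3950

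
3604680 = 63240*57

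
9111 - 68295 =-59184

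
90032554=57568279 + 32464275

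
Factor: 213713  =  213713^1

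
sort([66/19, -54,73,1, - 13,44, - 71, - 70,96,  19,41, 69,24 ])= [ -71,-70, - 54, - 13,1,66/19,19, 24,41,44,69, 73,96]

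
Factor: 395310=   2^1 *3^1*5^1*13177^1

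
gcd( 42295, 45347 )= 1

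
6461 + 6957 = 13418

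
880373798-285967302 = 594406496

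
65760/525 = 125 + 9/35  =  125.26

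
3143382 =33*95254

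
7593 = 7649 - 56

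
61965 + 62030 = 123995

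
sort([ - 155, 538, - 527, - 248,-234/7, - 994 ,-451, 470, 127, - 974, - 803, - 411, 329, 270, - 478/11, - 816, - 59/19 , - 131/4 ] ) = [ - 994, - 974 , - 816, - 803, -527,-451, - 411, - 248 , - 155, - 478/11,-234/7, - 131/4,  -  59/19, 127,270,329, 470, 538]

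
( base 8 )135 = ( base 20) 4d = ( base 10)93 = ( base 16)5D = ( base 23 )41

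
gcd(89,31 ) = 1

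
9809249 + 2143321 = 11952570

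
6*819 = 4914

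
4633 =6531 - 1898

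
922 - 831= 91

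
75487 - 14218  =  61269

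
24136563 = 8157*2959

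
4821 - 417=4404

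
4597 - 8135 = - 3538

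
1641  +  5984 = 7625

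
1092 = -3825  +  4917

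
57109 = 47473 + 9636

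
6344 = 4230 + 2114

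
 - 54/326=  - 27/163 = -0.17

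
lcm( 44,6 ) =132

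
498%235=28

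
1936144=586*3304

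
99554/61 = 1632 + 2/61 = 1632.03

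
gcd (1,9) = 1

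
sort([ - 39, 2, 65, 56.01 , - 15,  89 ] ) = [- 39 ,-15,2  ,  56.01, 65, 89 ] 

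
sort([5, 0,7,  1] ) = [0, 1, 5,7 ]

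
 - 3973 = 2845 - 6818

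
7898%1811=654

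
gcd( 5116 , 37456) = 4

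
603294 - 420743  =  182551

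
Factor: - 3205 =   -  5^1*641^1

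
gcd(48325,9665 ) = 9665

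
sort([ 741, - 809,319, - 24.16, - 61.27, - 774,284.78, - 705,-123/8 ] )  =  [ - 809,  -  774, - 705, - 61.27, - 24.16, - 123/8,284.78, 319, 741 ]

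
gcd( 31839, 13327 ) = 1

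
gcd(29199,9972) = 3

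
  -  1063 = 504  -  1567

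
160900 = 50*3218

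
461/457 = 461/457 = 1.01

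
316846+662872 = 979718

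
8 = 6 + 2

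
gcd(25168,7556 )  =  4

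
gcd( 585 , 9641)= 1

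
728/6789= 728/6789 = 0.11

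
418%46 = 4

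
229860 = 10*22986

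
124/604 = 31/151= 0.21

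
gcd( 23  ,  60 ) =1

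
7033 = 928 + 6105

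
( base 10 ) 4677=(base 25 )7C2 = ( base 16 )1245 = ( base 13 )218a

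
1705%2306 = 1705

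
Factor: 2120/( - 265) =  - 8 =- 2^3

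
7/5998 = 7/5998 =0.00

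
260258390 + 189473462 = 449731852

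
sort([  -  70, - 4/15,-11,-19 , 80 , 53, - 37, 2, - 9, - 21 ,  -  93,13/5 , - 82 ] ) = [ - 93,  -  82,-70, - 37  ,-21, - 19, - 11 , - 9 , - 4/15,2 , 13/5, 53,80 ] 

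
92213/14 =6586 + 9/14 = 6586.64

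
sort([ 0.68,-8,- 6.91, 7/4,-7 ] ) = [ - 8, - 7,-6.91 , 0.68,7/4 ] 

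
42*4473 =187866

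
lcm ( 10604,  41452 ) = 455972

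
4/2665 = 4/2665 = 0.00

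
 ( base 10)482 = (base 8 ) 742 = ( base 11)3a9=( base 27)hn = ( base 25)J7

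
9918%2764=1626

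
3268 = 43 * 76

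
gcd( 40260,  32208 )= 8052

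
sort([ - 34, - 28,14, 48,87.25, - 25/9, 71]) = [-34, - 28, - 25/9, 14,48 , 71,  87.25] 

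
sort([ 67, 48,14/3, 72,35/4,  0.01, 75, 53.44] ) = [ 0.01, 14/3, 35/4,48, 53.44,  67, 72, 75] 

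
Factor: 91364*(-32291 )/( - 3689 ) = 2^2*7^2*13^1*17^( - 1)*31^(  -  1)*251^1*659^1 = 421462132/527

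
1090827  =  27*40401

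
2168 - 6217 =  - 4049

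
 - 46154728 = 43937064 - 90091792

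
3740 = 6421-2681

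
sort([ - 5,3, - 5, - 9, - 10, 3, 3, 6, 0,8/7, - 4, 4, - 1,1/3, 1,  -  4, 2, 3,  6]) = [  -  10,  -  9, - 5,-5, - 4, - 4, - 1, 0, 1/3 , 1, 8/7 , 2, 3, 3, 3,3,  4, 6, 6 ] 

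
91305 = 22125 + 69180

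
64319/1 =64319  =  64319.00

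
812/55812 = 203/13953 = 0.01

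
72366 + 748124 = 820490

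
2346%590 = 576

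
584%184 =32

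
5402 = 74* 73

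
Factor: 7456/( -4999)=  - 2^5*233^1*4999^( - 1 )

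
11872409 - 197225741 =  - 185353332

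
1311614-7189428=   -  5877814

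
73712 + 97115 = 170827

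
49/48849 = 49/48849 = 0.00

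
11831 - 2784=9047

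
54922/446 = 123 + 32/223 = 123.14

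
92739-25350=67389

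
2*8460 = 16920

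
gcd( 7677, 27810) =9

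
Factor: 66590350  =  2^1*5^2*59^1 * 22573^1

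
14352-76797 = -62445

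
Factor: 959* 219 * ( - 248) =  - 52085208= - 2^3*3^1*7^1 * 31^1*73^1* 137^1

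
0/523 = 0 = 0.00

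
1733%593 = 547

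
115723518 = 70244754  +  45478764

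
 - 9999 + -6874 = - 16873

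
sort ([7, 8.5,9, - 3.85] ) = [ - 3.85, 7,8.5, 9 ]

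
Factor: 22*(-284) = -2^3 *11^1 * 71^1=- 6248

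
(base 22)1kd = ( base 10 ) 937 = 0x3a9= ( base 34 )RJ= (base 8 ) 1651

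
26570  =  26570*1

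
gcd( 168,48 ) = 24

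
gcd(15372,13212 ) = 36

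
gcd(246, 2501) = 41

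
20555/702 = 29 + 197/702=29.28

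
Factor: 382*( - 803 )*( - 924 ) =2^3*3^1*7^1*11^2*73^1*191^1 = 283433304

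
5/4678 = 5/4678 = 0.00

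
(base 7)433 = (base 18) c4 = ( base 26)8c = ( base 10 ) 220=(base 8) 334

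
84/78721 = 84/78721 = 0.00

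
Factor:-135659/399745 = - 5^(  -  1 )*31^(-1 )*293^1*463^1  *  2579^(-1)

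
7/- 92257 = -7/92257 = - 0.00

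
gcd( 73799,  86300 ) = 1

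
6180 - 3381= 2799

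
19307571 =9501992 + 9805579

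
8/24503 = 8/24503 = 0.00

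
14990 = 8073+6917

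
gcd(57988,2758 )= 14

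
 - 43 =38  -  81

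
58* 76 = 4408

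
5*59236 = 296180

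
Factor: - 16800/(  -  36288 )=25/54 = 2^(- 1) * 3^( - 3 )*5^2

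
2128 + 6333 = 8461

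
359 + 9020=9379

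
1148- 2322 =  -1174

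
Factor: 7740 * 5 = 2^2*3^2 * 5^2*43^1 = 38700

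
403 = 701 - 298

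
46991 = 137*343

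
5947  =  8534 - 2587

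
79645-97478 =  -  17833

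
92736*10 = 927360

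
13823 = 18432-4609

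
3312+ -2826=486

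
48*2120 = 101760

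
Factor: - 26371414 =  - 2^1 *13185707^1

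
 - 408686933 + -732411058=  - 1141097991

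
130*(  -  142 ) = -18460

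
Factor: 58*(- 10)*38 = -2^3  *  5^1*19^1*29^1 = - 22040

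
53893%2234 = 277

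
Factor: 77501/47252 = 2^(-2)*19^1*4079^1*11813^(-1 ) 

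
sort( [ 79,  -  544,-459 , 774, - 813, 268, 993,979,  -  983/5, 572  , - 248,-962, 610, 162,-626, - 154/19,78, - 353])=[ - 962,  -  813,-626,  -  544,  -  459,  -  353,  -  248, - 983/5,-154/19, 78, 79,162,268, 572,610, 774, 979,993] 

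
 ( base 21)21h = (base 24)1e8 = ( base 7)2453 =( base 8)1630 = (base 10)920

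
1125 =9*125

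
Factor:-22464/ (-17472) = 3^2*7^( - 1) = 9/7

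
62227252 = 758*82094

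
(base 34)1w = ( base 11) 60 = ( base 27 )2c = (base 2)1000010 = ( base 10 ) 66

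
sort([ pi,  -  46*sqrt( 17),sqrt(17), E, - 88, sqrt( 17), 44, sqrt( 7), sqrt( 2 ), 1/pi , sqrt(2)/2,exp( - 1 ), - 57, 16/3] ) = [ - 46*sqrt( 17 ),  -  88, - 57,1/pi, exp( - 1),sqrt( 2) /2, sqrt(2), sqrt(7), E,  pi, sqrt (17), sqrt(17), 16/3,44 ]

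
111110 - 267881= - 156771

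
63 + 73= 136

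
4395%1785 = 825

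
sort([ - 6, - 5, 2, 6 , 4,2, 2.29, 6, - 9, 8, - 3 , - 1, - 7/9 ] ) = [ - 9, - 6, - 5,  -  3,-1,  -  7/9,  2,  2, 2.29,  4,6,6,8 ]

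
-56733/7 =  - 8105 + 2/7  =  - 8104.71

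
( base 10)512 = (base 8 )1000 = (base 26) ji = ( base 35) em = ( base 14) 288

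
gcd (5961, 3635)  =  1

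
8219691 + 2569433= 10789124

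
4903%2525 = 2378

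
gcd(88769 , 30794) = 1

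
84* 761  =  63924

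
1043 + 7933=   8976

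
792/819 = 88/91 = 0.97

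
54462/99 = 18154/33 = 550.12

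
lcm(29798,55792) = 2622224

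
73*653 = 47669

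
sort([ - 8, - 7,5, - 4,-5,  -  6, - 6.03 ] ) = [ - 8,-7, - 6.03,  -  6, - 5, - 4, 5] 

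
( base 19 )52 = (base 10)97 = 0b1100001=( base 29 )3A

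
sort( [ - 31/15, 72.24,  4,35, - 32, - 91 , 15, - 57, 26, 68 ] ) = [ - 91,- 57 , - 32, - 31/15,  4, 15,26,35,68, 72.24 ]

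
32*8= 256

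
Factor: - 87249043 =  - 7^1*12464149^1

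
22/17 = 1 + 5/17 = 1.29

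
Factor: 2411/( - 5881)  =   - 2411^1*5881^( - 1) 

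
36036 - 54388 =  - 18352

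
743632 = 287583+456049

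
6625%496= 177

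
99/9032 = 99/9032 = 0.01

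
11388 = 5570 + 5818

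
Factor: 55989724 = 2^2*7^1*1999633^1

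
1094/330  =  3 + 52/165 = 3.32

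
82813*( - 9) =  -  745317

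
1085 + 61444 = 62529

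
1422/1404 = 1 + 1/78 = 1.01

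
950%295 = 65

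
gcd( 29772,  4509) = 9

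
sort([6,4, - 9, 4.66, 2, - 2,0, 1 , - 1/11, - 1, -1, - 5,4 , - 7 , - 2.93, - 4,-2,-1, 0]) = [  -  9, - 7  , - 5, - 4,-2.93, - 2, - 2, -1, - 1, - 1, - 1/11, 0, 0,  1, 2 , 4,4,4.66, 6]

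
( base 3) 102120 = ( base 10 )312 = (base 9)376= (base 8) 470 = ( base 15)15c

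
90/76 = 1 + 7/38 = 1.18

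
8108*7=56756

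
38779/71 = 546 +13/71 = 546.18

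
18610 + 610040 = 628650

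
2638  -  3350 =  - 712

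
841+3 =844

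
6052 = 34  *178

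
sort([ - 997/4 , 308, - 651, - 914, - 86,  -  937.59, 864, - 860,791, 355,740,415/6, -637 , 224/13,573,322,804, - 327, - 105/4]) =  [-937.59, - 914 ,-860, - 651, - 637, - 327, - 997/4,-86, - 105/4, 224/13,415/6, 308 , 322, 355,573,740,  791 , 804, 864]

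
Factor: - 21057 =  - 3^1*7019^1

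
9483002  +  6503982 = 15986984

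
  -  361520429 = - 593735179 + 232214750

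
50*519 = 25950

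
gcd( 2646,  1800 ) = 18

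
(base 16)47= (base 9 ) 78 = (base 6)155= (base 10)71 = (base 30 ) 2B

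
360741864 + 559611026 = 920352890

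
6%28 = 6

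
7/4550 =1/650 = 0.00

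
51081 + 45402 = 96483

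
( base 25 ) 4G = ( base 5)431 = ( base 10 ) 116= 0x74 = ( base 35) 3B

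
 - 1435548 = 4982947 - 6418495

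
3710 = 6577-2867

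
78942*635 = 50128170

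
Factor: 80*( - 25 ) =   -  2^4*5^3 = - 2000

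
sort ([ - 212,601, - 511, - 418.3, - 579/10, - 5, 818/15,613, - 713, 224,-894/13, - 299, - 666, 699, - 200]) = [ - 713, - 666 , - 511, - 418.3, - 299, - 212, - 200, - 894/13,-579/10, - 5,818/15, 224, 601,613, 699] 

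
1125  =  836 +289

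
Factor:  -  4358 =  - 2^1*2179^1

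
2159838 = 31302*69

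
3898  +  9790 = 13688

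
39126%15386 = 8354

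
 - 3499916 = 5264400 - 8764316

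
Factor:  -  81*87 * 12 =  - 2^2*3^6*29^1 = -84564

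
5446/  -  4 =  - 1362 + 1/2 = - 1361.50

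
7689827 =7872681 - 182854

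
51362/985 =51362/985 = 52.14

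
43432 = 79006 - 35574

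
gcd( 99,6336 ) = 99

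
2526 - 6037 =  - 3511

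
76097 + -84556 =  - 8459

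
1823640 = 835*2184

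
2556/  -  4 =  - 639 + 0/1 = - 639.00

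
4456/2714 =2228/1357 = 1.64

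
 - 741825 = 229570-971395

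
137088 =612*224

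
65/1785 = 13/357 =0.04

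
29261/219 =29261/219 = 133.61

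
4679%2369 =2310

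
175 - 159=16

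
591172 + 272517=863689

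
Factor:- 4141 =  - 41^1 * 101^1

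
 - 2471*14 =- 34594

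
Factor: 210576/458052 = 428/931 = 2^2*7^( - 2) * 19^ ( - 1)*107^1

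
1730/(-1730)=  - 1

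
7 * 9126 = 63882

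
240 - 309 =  - 69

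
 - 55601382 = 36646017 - 92247399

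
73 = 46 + 27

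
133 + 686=819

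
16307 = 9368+6939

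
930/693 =310/231 = 1.34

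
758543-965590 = -207047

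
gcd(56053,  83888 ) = 1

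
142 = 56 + 86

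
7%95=7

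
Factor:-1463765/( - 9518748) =2^( - 2)* 3^( - 1 )*5^1*292753^1*793229^( - 1 )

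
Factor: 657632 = 2^5*20551^1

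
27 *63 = 1701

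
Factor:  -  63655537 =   -  11^1 * 5786867^1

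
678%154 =62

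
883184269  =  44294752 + 838889517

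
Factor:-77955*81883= -6383189265= - 3^1 * 5^1 * 5197^1 * 81883^1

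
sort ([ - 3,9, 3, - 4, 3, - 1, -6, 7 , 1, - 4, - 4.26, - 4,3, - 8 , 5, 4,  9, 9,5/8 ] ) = [ - 8, - 6, - 4.26, - 4, - 4, - 4, - 3, - 1,5/8, 1,  3, 3,3, 4 , 5, 7, 9,9, 9]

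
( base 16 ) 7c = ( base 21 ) 5J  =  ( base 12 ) A4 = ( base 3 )11121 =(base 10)124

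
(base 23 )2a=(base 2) 111000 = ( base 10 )56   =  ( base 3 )2002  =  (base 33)1n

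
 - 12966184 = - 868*14938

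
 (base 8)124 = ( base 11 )77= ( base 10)84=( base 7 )150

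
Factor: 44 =2^2*11^1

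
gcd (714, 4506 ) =6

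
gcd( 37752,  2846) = 2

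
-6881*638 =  - 4390078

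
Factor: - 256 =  - 2^8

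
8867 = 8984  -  117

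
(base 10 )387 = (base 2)110000011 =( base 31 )cf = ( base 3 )112100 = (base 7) 1062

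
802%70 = 32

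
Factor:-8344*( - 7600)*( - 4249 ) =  - 269447785600 = - 2^7*5^2*7^2 *19^1*149^1*607^1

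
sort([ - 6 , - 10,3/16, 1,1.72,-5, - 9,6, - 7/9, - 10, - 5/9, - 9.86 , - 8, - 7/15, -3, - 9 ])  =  [-10, -10,  -  9.86,-9, - 9, - 8, - 6, - 5, - 3,  -  7/9, - 5/9, - 7/15,3/16,1 , 1.72,  6]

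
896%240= 176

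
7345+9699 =17044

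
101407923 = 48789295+52618628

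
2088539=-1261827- - 3350366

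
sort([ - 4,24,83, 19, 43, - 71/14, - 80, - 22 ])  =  [ - 80, - 22, - 71/14, - 4, 19,24,  43,83 ] 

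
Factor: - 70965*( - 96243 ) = 3^3 * 5^1*7^1*19^1*83^1*4583^1 =6829884495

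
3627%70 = 57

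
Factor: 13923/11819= 3^2*7^1*13^1 * 17^1*53^( -1)*223^( - 1)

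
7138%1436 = 1394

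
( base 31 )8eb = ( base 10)8133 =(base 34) 717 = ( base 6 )101353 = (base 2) 1111111000101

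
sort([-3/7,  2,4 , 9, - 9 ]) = [ - 9, - 3/7,2,4, 9]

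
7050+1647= 8697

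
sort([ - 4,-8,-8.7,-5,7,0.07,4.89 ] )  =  [ - 8.7,  -  8, - 5,-4 , 0.07,4.89,7 ]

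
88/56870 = 4/2585 = 0.00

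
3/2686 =3/2686 = 0.00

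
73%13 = 8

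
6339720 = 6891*920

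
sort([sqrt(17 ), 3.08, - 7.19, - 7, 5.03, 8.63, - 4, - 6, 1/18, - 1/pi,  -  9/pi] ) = [ - 7.19,-7, - 6, - 4, - 9/pi, - 1/pi , 1/18, 3.08, sqrt( 17) , 5.03, 8.63 ]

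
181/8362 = 181/8362 = 0.02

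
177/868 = 177/868 = 0.20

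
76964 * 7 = 538748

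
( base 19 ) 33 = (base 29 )22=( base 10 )60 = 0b111100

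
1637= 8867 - 7230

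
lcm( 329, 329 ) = 329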